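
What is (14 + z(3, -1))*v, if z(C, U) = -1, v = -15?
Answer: -195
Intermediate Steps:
(14 + z(3, -1))*v = (14 - 1)*(-15) = 13*(-15) = -195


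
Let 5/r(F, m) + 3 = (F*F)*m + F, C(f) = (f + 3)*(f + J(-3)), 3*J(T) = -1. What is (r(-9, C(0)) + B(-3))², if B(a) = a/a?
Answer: 7744/8649 ≈ 0.89536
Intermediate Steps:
J(T) = -⅓ (J(T) = (⅓)*(-1) = -⅓)
B(a) = 1
C(f) = (3 + f)*(-⅓ + f) (C(f) = (f + 3)*(f - ⅓) = (3 + f)*(-⅓ + f))
r(F, m) = 5/(-3 + F + m*F²) (r(F, m) = 5/(-3 + ((F*F)*m + F)) = 5/(-3 + (F²*m + F)) = 5/(-3 + (m*F² + F)) = 5/(-3 + (F + m*F²)) = 5/(-3 + F + m*F²))
(r(-9, C(0)) + B(-3))² = (5/(-3 - 9 + (-1 + 0² + (8/3)*0)*(-9)²) + 1)² = (5/(-3 - 9 + (-1 + 0 + 0)*81) + 1)² = (5/(-3 - 9 - 1*81) + 1)² = (5/(-3 - 9 - 81) + 1)² = (5/(-93) + 1)² = (5*(-1/93) + 1)² = (-5/93 + 1)² = (88/93)² = 7744/8649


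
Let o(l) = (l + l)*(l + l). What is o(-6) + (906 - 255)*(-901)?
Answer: -586407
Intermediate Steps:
o(l) = 4*l² (o(l) = (2*l)*(2*l) = 4*l²)
o(-6) + (906 - 255)*(-901) = 4*(-6)² + (906 - 255)*(-901) = 4*36 + 651*(-901) = 144 - 586551 = -586407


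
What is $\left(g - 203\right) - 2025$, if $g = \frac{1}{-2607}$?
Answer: $- \frac{5808397}{2607} \approx -2228.0$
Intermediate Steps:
$g = - \frac{1}{2607} \approx -0.00038358$
$\left(g - 203\right) - 2025 = \left(- \frac{1}{2607} - 203\right) - 2025 = - \frac{529222}{2607} - 2025 = - \frac{5808397}{2607}$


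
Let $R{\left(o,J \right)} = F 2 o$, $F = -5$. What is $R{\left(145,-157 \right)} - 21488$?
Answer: $-22938$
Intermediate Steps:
$R{\left(o,J \right)} = - 10 o$ ($R{\left(o,J \right)} = \left(-5\right) 2 o = - 10 o$)
$R{\left(145,-157 \right)} - 21488 = \left(-10\right) 145 - 21488 = -1450 - 21488 = -22938$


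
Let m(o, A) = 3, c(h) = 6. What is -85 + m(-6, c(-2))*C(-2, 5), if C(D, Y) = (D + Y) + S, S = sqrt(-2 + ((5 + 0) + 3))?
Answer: -76 + 3*sqrt(6) ≈ -68.651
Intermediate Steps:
S = sqrt(6) (S = sqrt(-2 + (5 + 3)) = sqrt(-2 + 8) = sqrt(6) ≈ 2.4495)
C(D, Y) = D + Y + sqrt(6) (C(D, Y) = (D + Y) + sqrt(6) = D + Y + sqrt(6))
-85 + m(-6, c(-2))*C(-2, 5) = -85 + 3*(-2 + 5 + sqrt(6)) = -85 + 3*(3 + sqrt(6)) = -85 + (9 + 3*sqrt(6)) = -76 + 3*sqrt(6)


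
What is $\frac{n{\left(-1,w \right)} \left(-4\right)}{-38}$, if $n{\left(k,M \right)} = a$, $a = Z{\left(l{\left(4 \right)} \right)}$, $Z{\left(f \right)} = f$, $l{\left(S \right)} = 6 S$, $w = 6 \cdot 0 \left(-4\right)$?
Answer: $\frac{48}{19} \approx 2.5263$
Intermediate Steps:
$w = 0$ ($w = 0 \left(-4\right) = 0$)
$a = 24$ ($a = 6 \cdot 4 = 24$)
$n{\left(k,M \right)} = 24$
$\frac{n{\left(-1,w \right)} \left(-4\right)}{-38} = \frac{24 \left(-4\right)}{-38} = \left(-96\right) \left(- \frac{1}{38}\right) = \frac{48}{19}$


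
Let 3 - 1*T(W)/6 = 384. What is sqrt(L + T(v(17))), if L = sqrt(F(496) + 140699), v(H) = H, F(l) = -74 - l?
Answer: sqrt(-2286 + sqrt(140129)) ≈ 43.723*I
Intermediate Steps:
T(W) = -2286 (T(W) = 18 - 6*384 = 18 - 2304 = -2286)
L = sqrt(140129) (L = sqrt((-74 - 1*496) + 140699) = sqrt((-74 - 496) + 140699) = sqrt(-570 + 140699) = sqrt(140129) ≈ 374.34)
sqrt(L + T(v(17))) = sqrt(sqrt(140129) - 2286) = sqrt(-2286 + sqrt(140129))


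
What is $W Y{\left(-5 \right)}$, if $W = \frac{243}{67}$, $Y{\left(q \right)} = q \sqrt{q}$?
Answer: $- \frac{1215 i \sqrt{5}}{67} \approx - 40.55 i$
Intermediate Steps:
$Y{\left(q \right)} = q^{\frac{3}{2}}$
$W = \frac{243}{67}$ ($W = 243 \cdot \frac{1}{67} = \frac{243}{67} \approx 3.6269$)
$W Y{\left(-5 \right)} = \frac{243 \left(-5\right)^{\frac{3}{2}}}{67} = \frac{243 \left(- 5 i \sqrt{5}\right)}{67} = - \frac{1215 i \sqrt{5}}{67}$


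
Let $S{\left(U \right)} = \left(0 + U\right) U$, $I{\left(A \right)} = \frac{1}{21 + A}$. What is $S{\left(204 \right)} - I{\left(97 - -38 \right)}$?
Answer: $\frac{6492095}{156} \approx 41616.0$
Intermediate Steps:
$S{\left(U \right)} = U^{2}$ ($S{\left(U \right)} = U U = U^{2}$)
$S{\left(204 \right)} - I{\left(97 - -38 \right)} = 204^{2} - \frac{1}{21 + \left(97 - -38\right)} = 41616 - \frac{1}{21 + \left(97 + 38\right)} = 41616 - \frac{1}{21 + 135} = 41616 - \frac{1}{156} = \frac{6492095}{156}$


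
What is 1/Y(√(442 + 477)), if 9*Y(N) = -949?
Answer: -9/949 ≈ -0.0094837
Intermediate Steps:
Y(N) = -949/9 (Y(N) = (⅑)*(-949) = -949/9)
1/Y(√(442 + 477)) = 1/(-949/9) = -9/949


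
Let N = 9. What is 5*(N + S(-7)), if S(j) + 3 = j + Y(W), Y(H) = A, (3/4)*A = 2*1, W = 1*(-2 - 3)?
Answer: 25/3 ≈ 8.3333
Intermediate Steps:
W = -5 (W = 1*(-5) = -5)
A = 8/3 (A = 4*(2*1)/3 = (4/3)*2 = 8/3 ≈ 2.6667)
Y(H) = 8/3
S(j) = -⅓ + j (S(j) = -3 + (j + 8/3) = -3 + (8/3 + j) = -⅓ + j)
5*(N + S(-7)) = 5*(9 + (-⅓ - 7)) = 5*(9 - 22/3) = 5*(5/3) = 25/3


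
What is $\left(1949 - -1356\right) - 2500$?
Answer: $805$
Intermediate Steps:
$\left(1949 - -1356\right) - 2500 = \left(1949 + 1356\right) - 2500 = 3305 - 2500 = 805$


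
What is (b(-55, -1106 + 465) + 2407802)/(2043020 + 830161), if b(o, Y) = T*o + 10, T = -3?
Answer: 802659/957727 ≈ 0.83809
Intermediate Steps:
b(o, Y) = 10 - 3*o (b(o, Y) = -3*o + 10 = 10 - 3*o)
(b(-55, -1106 + 465) + 2407802)/(2043020 + 830161) = ((10 - 3*(-55)) + 2407802)/(2043020 + 830161) = ((10 + 165) + 2407802)/2873181 = (175 + 2407802)*(1/2873181) = 2407977*(1/2873181) = 802659/957727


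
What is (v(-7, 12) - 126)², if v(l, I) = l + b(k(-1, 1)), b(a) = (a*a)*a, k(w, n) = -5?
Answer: 66564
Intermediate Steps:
b(a) = a³ (b(a) = a²*a = a³)
v(l, I) = -125 + l (v(l, I) = l + (-5)³ = l - 125 = -125 + l)
(v(-7, 12) - 126)² = ((-125 - 7) - 126)² = (-132 - 126)² = (-258)² = 66564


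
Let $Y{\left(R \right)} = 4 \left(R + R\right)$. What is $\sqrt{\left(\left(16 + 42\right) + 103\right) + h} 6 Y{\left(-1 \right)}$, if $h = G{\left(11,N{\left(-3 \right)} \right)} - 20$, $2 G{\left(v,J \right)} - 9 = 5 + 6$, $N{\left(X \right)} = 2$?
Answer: $- 48 \sqrt{151} \approx -589.83$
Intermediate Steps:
$Y{\left(R \right)} = 8 R$ ($Y{\left(R \right)} = 4 \cdot 2 R = 8 R$)
$G{\left(v,J \right)} = 10$ ($G{\left(v,J \right)} = \frac{9}{2} + \frac{5 + 6}{2} = \frac{9}{2} + \frac{1}{2} \cdot 11 = \frac{9}{2} + \frac{11}{2} = 10$)
$h = -10$ ($h = 10 - 20 = -10$)
$\sqrt{\left(\left(16 + 42\right) + 103\right) + h} 6 Y{\left(-1 \right)} = \sqrt{\left(\left(16 + 42\right) + 103\right) - 10} \cdot 6 \cdot 8 \left(-1\right) = \sqrt{\left(58 + 103\right) - 10} \cdot 6 \left(-8\right) = \sqrt{161 - 10} \left(-48\right) = \sqrt{151} \left(-48\right) = - 48 \sqrt{151}$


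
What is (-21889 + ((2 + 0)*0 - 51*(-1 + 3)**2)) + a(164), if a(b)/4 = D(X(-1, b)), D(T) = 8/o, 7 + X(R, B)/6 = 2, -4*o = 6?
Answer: -66343/3 ≈ -22114.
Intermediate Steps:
o = -3/2 (o = -1/4*6 = -3/2 ≈ -1.5000)
X(R, B) = -30 (X(R, B) = -42 + 6*2 = -42 + 12 = -30)
D(T) = -16/3 (D(T) = 8/(-3/2) = 8*(-2/3) = -16/3)
a(b) = -64/3 (a(b) = 4*(-16/3) = -64/3)
(-21889 + ((2 + 0)*0 - 51*(-1 + 3)**2)) + a(164) = (-21889 + ((2 + 0)*0 - 51*(-1 + 3)**2)) - 64/3 = (-21889 + (2*0 - 51*2**2)) - 64/3 = (-21889 + (0 - 51*4)) - 64/3 = (-21889 + (0 - 204)) - 64/3 = (-21889 - 204) - 64/3 = -22093 - 64/3 = -66343/3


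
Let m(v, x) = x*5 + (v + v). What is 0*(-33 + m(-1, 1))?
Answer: 0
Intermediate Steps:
m(v, x) = 2*v + 5*x (m(v, x) = 5*x + 2*v = 2*v + 5*x)
0*(-33 + m(-1, 1)) = 0*(-33 + (2*(-1) + 5*1)) = 0*(-33 + (-2 + 5)) = 0*(-33 + 3) = 0*(-30) = 0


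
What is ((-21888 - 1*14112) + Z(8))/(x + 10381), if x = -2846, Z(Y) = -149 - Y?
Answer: -3287/685 ≈ -4.7985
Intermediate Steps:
((-21888 - 1*14112) + Z(8))/(x + 10381) = ((-21888 - 1*14112) + (-149 - 1*8))/(-2846 + 10381) = ((-21888 - 14112) + (-149 - 8))/7535 = (-36000 - 157)*(1/7535) = -36157*1/7535 = -3287/685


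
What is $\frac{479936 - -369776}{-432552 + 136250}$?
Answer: $- \frac{424856}{148151} \approx -2.8677$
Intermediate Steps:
$\frac{479936 - -369776}{-432552 + 136250} = \frac{479936 + 369776}{-296302} = 849712 \left(- \frac{1}{296302}\right) = - \frac{424856}{148151}$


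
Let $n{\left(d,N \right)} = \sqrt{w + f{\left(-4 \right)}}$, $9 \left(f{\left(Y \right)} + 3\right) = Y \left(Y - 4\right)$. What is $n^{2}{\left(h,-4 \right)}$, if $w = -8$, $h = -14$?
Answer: $- \frac{67}{9} \approx -7.4444$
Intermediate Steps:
$f{\left(Y \right)} = -3 + \frac{Y \left(-4 + Y\right)}{9}$ ($f{\left(Y \right)} = -3 + \frac{Y \left(Y - 4\right)}{9} = -3 + \frac{Y \left(-4 + Y\right)}{9}$)
$n{\left(d,N \right)} = \frac{i \sqrt{67}}{3}$ ($n{\left(d,N \right)} = \sqrt{-8 - \left(\frac{11}{9} - \frac{16}{9}\right)} = \sqrt{-8 + \left(-3 + \frac{16}{9} + \frac{1}{9} \cdot 16\right)} = \sqrt{-8 + \left(-3 + \frac{16}{9} + \frac{16}{9}\right)} = \sqrt{-8 + \frac{5}{9}} = \sqrt{- \frac{67}{9}} = \frac{i \sqrt{67}}{3}$)
$n^{2}{\left(h,-4 \right)} = \left(\frac{i \sqrt{67}}{3}\right)^{2} = - \frac{67}{9}$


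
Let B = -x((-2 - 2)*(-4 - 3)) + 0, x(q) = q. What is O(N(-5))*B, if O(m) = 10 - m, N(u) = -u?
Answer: -140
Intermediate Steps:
B = -28 (B = -(-2 - 2)*(-4 - 3) + 0 = -(-4)*(-7) + 0 = -1*28 + 0 = -28 + 0 = -28)
O(N(-5))*B = (10 - (-1)*(-5))*(-28) = (10 - 1*5)*(-28) = (10 - 5)*(-28) = 5*(-28) = -140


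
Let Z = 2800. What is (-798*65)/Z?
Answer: -741/40 ≈ -18.525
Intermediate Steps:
(-798*65)/Z = -798*65/2800 = -51870*1/2800 = -741/40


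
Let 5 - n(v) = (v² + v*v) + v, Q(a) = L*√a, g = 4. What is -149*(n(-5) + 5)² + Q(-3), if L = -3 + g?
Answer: -182525 + I*√3 ≈ -1.8253e+5 + 1.732*I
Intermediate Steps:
L = 1 (L = -3 + 4 = 1)
Q(a) = √a (Q(a) = 1*√a = √a)
n(v) = 5 - v - 2*v² (n(v) = 5 - ((v² + v*v) + v) = 5 - ((v² + v²) + v) = 5 - (2*v² + v) = 5 - (v + 2*v²) = 5 + (-v - 2*v²) = 5 - v - 2*v²)
-149*(n(-5) + 5)² + Q(-3) = -149*((5 - 1*(-5) - 2*(-5)²) + 5)² + √(-3) = -149*((5 + 5 - 2*25) + 5)² + I*√3 = -149*((5 + 5 - 50) + 5)² + I*√3 = -149*(-40 + 5)² + I*√3 = -149*(-35)² + I*√3 = -149*1225 + I*√3 = -182525 + I*√3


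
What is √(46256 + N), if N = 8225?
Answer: √54481 ≈ 233.41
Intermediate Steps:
√(46256 + N) = √(46256 + 8225) = √54481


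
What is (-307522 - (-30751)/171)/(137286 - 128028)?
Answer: -52555511/1583118 ≈ -33.197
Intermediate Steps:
(-307522 - (-30751)/171)/(137286 - 128028) = (-307522 - (-30751)/171)/9258 = (-307522 - 161*(-191/171))*(1/9258) = (-307522 + 30751/171)*(1/9258) = -52555511/171*1/9258 = -52555511/1583118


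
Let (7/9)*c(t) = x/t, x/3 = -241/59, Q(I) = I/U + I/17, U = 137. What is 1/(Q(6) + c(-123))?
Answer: 39436957/20697693 ≈ 1.9054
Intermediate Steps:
Q(I) = 154*I/2329 (Q(I) = I/137 + I/17 = 154*I/2329)
x = -723/59 (x = 3*(-241/59) = -723/59 ≈ -12.254)
c(t) = -6507/(413*t) (c(t) = 9*(-723/(59*t))/7 = -6507/(413*t))
1/(Q(6) + c(-123)) = 1/((154/2329)*6 - 6507/413/(-123)) = 1/(924/2329 - 6507/413*(-1/123)) = 1/(924/2329 + 2169/16933) = 1/(20697693/39436957) = 39436957/20697693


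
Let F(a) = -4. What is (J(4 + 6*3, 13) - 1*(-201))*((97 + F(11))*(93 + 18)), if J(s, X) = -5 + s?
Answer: 2250414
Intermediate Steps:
(J(4 + 6*3, 13) - 1*(-201))*((97 + F(11))*(93 + 18)) = ((-5 + (4 + 6*3)) - 1*(-201))*((97 - 4)*(93 + 18)) = ((-5 + (4 + 18)) + 201)*(93*111) = ((-5 + 22) + 201)*10323 = (17 + 201)*10323 = 218*10323 = 2250414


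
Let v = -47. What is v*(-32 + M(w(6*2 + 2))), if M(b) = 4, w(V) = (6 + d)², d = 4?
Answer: 1316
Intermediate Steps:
w(V) = 100 (w(V) = (6 + 4)² = 10² = 100)
v*(-32 + M(w(6*2 + 2))) = -47*(-32 + 4) = -47*(-28) = 1316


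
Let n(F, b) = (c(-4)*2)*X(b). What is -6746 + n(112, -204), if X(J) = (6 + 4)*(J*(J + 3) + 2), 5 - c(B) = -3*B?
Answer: -5747586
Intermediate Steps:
c(B) = 5 + 3*B (c(B) = 5 - (-3)*B = 5 + 3*B)
X(J) = 20 + 10*J*(3 + J) (X(J) = 10*(J*(3 + J) + 2) = 10*(2 + J*(3 + J)) = 20 + 10*J*(3 + J))
n(F, b) = -280 - 420*b - 140*b² (n(F, b) = ((5 + 3*(-4))*2)*(20 + 10*b² + 30*b) = ((5 - 12)*2)*(20 + 10*b² + 30*b) = (-7*2)*(20 + 10*b² + 30*b) = -14*(20 + 10*b² + 30*b) = -280 - 420*b - 140*b²)
-6746 + n(112, -204) = -6746 + (-280 - 420*(-204) - 140*(-204)²) = -6746 + (-280 + 85680 - 140*41616) = -6746 + (-280 + 85680 - 5826240) = -6746 - 5740840 = -5747586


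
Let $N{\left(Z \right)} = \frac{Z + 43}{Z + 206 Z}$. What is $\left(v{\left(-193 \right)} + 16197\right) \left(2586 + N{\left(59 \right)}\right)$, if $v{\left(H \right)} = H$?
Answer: $\frac{168484350560}{4071} \approx 4.1386 \cdot 10^{7}$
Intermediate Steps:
$N{\left(Z \right)} = \frac{43 + Z}{207 Z}$
$\left(v{\left(-193 \right)} + 16197\right) \left(2586 + N{\left(59 \right)}\right) = \left(-193 + 16197\right) \left(2586 + \frac{43 + 59}{207 \cdot 59}\right) = 16004 \left(2586 + \frac{1}{207} \cdot \frac{1}{59} \cdot 102\right) = 16004 \left(2586 + \frac{34}{4071}\right) = 16004 \cdot \frac{10527640}{4071} = \frac{168484350560}{4071}$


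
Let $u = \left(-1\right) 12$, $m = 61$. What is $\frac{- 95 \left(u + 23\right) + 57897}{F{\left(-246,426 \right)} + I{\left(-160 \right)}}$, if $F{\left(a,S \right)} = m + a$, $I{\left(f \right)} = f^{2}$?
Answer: $\frac{56852}{25415} \approx 2.2369$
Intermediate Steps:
$u = -12$
$F{\left(a,S \right)} = 61 + a$
$\frac{- 95 \left(u + 23\right) + 57897}{F{\left(-246,426 \right)} + I{\left(-160 \right)}} = \frac{- 95 \left(-12 + 23\right) + 57897}{\left(61 - 246\right) + \left(-160\right)^{2}} = \frac{\left(-95\right) 11 + 57897}{-185 + 25600} = \frac{-1045 + 57897}{25415} = 56852 \cdot \frac{1}{25415} = \frac{56852}{25415}$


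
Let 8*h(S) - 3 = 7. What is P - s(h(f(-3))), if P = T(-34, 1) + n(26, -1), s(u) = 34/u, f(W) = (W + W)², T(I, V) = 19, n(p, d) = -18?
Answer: -131/5 ≈ -26.200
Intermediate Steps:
f(W) = 4*W² (f(W) = (2*W)² = 4*W²)
h(S) = 5/4 (h(S) = 3/8 + (⅛)*7 = 3/8 + 7/8 = 5/4)
P = 1 (P = 19 - 18 = 1)
P - s(h(f(-3))) = 1 - 34/5/4 = 1 - 34*4/5 = 1 - 1*136/5 = 1 - 136/5 = -131/5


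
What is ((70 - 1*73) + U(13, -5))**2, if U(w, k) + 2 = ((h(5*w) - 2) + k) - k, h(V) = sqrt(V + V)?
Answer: (7 - sqrt(130))**2 ≈ 19.375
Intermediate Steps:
h(V) = sqrt(2)*sqrt(V) (h(V) = sqrt(2*V) = sqrt(2)*sqrt(V))
U(w, k) = -4 + sqrt(10)*sqrt(w) (U(w, k) = -2 + (((sqrt(2)*sqrt(5*w) - 2) + k) - k) = -2 + (((sqrt(2)*(sqrt(5)*sqrt(w)) - 2) + k) - k) = -2 + (((sqrt(10)*sqrt(w) - 2) + k) - k) = -2 + (((-2 + sqrt(10)*sqrt(w)) + k) - k) = -2 + ((-2 + k + sqrt(10)*sqrt(w)) - k) = -2 + (-2 + sqrt(10)*sqrt(w)) = -4 + sqrt(10)*sqrt(w))
((70 - 1*73) + U(13, -5))**2 = ((70 - 1*73) + (-4 + sqrt(10)*sqrt(13)))**2 = ((70 - 73) + (-4 + sqrt(130)))**2 = (-3 + (-4 + sqrt(130)))**2 = (-7 + sqrt(130))**2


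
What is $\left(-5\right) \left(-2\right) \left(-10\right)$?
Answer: $-100$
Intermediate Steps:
$\left(-5\right) \left(-2\right) \left(-10\right) = 10 \left(-10\right) = -100$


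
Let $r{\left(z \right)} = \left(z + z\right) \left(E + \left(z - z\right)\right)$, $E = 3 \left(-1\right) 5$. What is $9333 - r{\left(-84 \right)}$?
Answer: $6813$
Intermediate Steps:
$E = -15$ ($E = \left(-3\right) 5 = -15$)
$r{\left(z \right)} = - 30 z$ ($r{\left(z \right)} = \left(z + z\right) \left(-15 + \left(z - z\right)\right) = 2 z \left(-15 + 0\right) = 2 z \left(-15\right) = - 30 z$)
$9333 - r{\left(-84 \right)} = 9333 - \left(-30\right) \left(-84\right) = 9333 - 2520 = 6813$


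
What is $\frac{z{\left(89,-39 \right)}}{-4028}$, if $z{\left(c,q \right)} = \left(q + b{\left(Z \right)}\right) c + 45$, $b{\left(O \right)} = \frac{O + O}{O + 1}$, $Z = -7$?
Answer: $\frac{9655}{12084} \approx 0.79899$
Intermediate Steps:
$b{\left(O \right)} = \frac{2 O}{1 + O}$
$z{\left(c,q \right)} = 45 + c \left(\frac{7}{3} + q\right)$ ($z{\left(c,q \right)} = \left(q + 2 \left(-7\right) \frac{1}{1 - 7}\right) c + 45 = \left(q + 2 \left(-7\right) \frac{1}{-6}\right) c + 45 = \left(q + 2 \left(-7\right) \left(- \frac{1}{6}\right)\right) c + 45 = \left(q + \frac{7}{3}\right) c + 45 = \left(\frac{7}{3} + q\right) c + 45 = c \left(\frac{7}{3} + q\right) + 45 = 45 + c \left(\frac{7}{3} + q\right)$)
$\frac{z{\left(89,-39 \right)}}{-4028} = \frac{45 + \frac{7}{3} \cdot 89 + 89 \left(-39\right)}{-4028} = \left(45 + \frac{623}{3} - 3471\right) \left(- \frac{1}{4028}\right) = \left(- \frac{9655}{3}\right) \left(- \frac{1}{4028}\right) = \frac{9655}{12084}$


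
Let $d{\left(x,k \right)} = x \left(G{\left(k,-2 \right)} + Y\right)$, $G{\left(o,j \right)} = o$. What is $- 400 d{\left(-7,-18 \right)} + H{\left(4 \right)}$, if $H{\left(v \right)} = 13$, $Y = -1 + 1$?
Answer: $-50387$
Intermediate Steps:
$Y = 0$
$d{\left(x,k \right)} = k x$ ($d{\left(x,k \right)} = x \left(k + 0\right) = x k = k x$)
$- 400 d{\left(-7,-18 \right)} + H{\left(4 \right)} = - 400 \left(\left(-18\right) \left(-7\right)\right) + 13 = \left(-400\right) 126 + 13 = -50400 + 13 = -50387$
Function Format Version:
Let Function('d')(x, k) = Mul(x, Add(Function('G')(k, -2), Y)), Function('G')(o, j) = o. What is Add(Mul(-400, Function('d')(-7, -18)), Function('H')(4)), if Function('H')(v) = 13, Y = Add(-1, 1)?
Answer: -50387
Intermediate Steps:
Y = 0
Function('d')(x, k) = Mul(k, x) (Function('d')(x, k) = Mul(x, Add(k, 0)) = Mul(x, k) = Mul(k, x))
Add(Mul(-400, Function('d')(-7, -18)), Function('H')(4)) = Add(Mul(-400, Mul(-18, -7)), 13) = Add(Mul(-400, 126), 13) = Add(-50400, 13) = -50387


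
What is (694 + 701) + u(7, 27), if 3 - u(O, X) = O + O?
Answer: 1384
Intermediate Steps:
u(O, X) = 3 - 2*O (u(O, X) = 3 - (O + O) = 3 - 2*O)
(694 + 701) + u(7, 27) = (694 + 701) + (3 - 2*7) = 1395 + (3 - 14) = 1395 - 11 = 1384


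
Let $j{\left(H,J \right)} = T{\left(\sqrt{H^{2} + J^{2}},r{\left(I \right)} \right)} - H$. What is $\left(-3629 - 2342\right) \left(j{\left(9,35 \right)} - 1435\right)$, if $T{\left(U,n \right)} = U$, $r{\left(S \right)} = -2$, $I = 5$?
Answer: $8622124 - 5971 \sqrt{1306} \approx 8.4063 \cdot 10^{6}$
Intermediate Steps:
$j{\left(H,J \right)} = \sqrt{H^{2} + J^{2}} - H$
$\left(-3629 - 2342\right) \left(j{\left(9,35 \right)} - 1435\right) = \left(-3629 - 2342\right) \left(\left(\sqrt{9^{2} + 35^{2}} - 9\right) - 1435\right) = - 5971 \left(\left(\sqrt{81 + 1225} - 9\right) - 1435\right) = - 5971 \left(\left(\sqrt{1306} - 9\right) - 1435\right) = - 5971 \left(\left(-9 + \sqrt{1306}\right) - 1435\right) = - 5971 \left(-1444 + \sqrt{1306}\right) = 8622124 - 5971 \sqrt{1306}$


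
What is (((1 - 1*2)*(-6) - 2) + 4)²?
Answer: 64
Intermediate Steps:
(((1 - 1*2)*(-6) - 2) + 4)² = (((1 - 2)*(-6) - 2) + 4)² = ((-1*(-6) - 2) + 4)² = ((6 - 2) + 4)² = (4 + 4)² = 8² = 64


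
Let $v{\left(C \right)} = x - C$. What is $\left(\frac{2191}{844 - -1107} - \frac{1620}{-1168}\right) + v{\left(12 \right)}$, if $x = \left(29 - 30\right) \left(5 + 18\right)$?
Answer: $- \frac{18509293}{569692} \approx -32.49$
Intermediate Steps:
$x = -23$ ($x = \left(-1\right) 23 = -23$)
$v{\left(C \right)} = -23 - C$
$\left(\frac{2191}{844 - -1107} - \frac{1620}{-1168}\right) + v{\left(12 \right)} = \left(\frac{2191}{844 - -1107} - \frac{1620}{-1168}\right) - 35 = \left(\frac{2191}{844 + 1107} - - \frac{405}{292}\right) - 35 = \left(\frac{2191}{1951} + \frac{405}{292}\right) - 35 = \frac{1429927}{569692} - 35 = - \frac{18509293}{569692}$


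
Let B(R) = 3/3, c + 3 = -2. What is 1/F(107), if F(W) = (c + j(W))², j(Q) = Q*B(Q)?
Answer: 1/10404 ≈ 9.6117e-5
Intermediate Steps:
c = -5 (c = -3 - 2 = -5)
B(R) = 1 (B(R) = 3*(⅓) = 1)
j(Q) = Q (j(Q) = Q*1 = Q)
F(W) = (-5 + W)²
1/F(107) = 1/((-5 + 107)²) = 1/(102²) = 1/10404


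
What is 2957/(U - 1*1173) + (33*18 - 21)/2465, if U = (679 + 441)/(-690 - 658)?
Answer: -2229726772/975107165 ≈ -2.2866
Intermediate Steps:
U = -280/337 (U = 1120/(-1348) = 1120*(-1/1348) = -280/337 ≈ -0.83086)
2957/(U - 1*1173) + (33*18 - 21)/2465 = 2957/(-280/337 - 1*1173) + (33*18 - 21)/2465 = 2957/(-280/337 - 1173) + (594 - 21)*(1/2465) = 2957/(-395581/337) + 573*(1/2465) = 2957*(-337/395581) + 573/2465 = -996509/395581 + 573/2465 = -2229726772/975107165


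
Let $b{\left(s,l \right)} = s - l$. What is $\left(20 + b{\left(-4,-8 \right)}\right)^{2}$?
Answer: $576$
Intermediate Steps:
$\left(20 + b{\left(-4,-8 \right)}\right)^{2} = \left(20 - -4\right)^{2} = \left(20 + \left(-4 + 8\right)\right)^{2} = \left(20 + 4\right)^{2} = 24^{2} = 576$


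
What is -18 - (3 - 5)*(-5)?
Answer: -28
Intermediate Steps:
-18 - (3 - 5)*(-5) = -18 - (-2)*(-5) = -18 - 1*10 = -18 - 10 = -28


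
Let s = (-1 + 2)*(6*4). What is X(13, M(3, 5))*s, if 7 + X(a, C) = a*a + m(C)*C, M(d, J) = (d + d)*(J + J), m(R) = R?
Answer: 90288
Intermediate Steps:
M(d, J) = 4*J*d (M(d, J) = (2*d)*(2*J) = 4*J*d)
X(a, C) = -7 + C² + a² (X(a, C) = -7 + (a*a + C*C) = -7 + (a² + C²) = -7 + (C² + a²) = -7 + C² + a²)
s = 24 (s = 1*24 = 24)
X(13, M(3, 5))*s = (-7 + (4*5*3)² + 13²)*24 = (-7 + 60² + 169)*24 = (-7 + 3600 + 169)*24 = 3762*24 = 90288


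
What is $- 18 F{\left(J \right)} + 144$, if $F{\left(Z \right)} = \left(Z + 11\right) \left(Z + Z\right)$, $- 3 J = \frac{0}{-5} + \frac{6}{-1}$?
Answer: $-792$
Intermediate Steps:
$J = 2$ ($J = - \frac{\frac{0}{-5} + \frac{6}{-1}}{3} = - \frac{0 \left(- \frac{1}{5}\right) + 6 \left(-1\right)}{3} = - \frac{0 - 6}{3} = \left(- \frac{1}{3}\right) \left(-6\right) = 2$)
$F{\left(Z \right)} = 2 Z \left(11 + Z\right)$ ($F{\left(Z \right)} = \left(11 + Z\right) 2 Z = 2 Z \left(11 + Z\right)$)
$- 18 F{\left(J \right)} + 144 = - 18 \cdot 2 \cdot 2 \left(11 + 2\right) + 144 = - 18 \cdot 2 \cdot 2 \cdot 13 + 144 = \left(-18\right) 52 + 144 = -936 + 144 = -792$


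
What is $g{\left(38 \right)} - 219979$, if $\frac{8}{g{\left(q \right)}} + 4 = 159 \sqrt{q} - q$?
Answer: $- \frac{35156823745}{159819} + \frac{212 \sqrt{38}}{159819} \approx -2.1998 \cdot 10^{5}$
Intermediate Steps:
$g{\left(q \right)} = \frac{8}{-4 - q + 159 \sqrt{q}}$ ($g{\left(q \right)} = \frac{8}{-4 + \left(159 \sqrt{q} - q\right)} = \frac{8}{-4 + \left(- q + 159 \sqrt{q}\right)} = \frac{8}{-4 - q + 159 \sqrt{q}}$)
$g{\left(38 \right)} - 219979 = - \frac{8}{4 + 38 - 159 \sqrt{38}} - 219979 = - \frac{8}{42 - 159 \sqrt{38}} - 219979 = -219979 - \frac{8}{42 - 159 \sqrt{38}}$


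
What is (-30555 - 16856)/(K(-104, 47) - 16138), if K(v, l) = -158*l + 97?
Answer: 47411/23467 ≈ 2.0203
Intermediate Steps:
K(v, l) = 97 - 158*l
(-30555 - 16856)/(K(-104, 47) - 16138) = (-30555 - 16856)/((97 - 158*47) - 16138) = -47411/((97 - 7426) - 16138) = -47411/(-7329 - 16138) = -47411/(-23467) = -47411*(-1/23467) = 47411/23467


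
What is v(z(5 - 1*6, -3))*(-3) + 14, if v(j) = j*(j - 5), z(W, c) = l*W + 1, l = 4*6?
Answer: -1918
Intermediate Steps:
l = 24
z(W, c) = 1 + 24*W (z(W, c) = 24*W + 1 = 1 + 24*W)
v(j) = j*(-5 + j)
v(z(5 - 1*6, -3))*(-3) + 14 = ((1 + 24*(5 - 1*6))*(-5 + (1 + 24*(5 - 1*6))))*(-3) + 14 = ((1 + 24*(5 - 6))*(-5 + (1 + 24*(5 - 6))))*(-3) + 14 = ((1 + 24*(-1))*(-5 + (1 + 24*(-1))))*(-3) + 14 = ((1 - 24)*(-5 + (1 - 24)))*(-3) + 14 = -23*(-5 - 23)*(-3) + 14 = -23*(-28)*(-3) + 14 = 644*(-3) + 14 = -1932 + 14 = -1918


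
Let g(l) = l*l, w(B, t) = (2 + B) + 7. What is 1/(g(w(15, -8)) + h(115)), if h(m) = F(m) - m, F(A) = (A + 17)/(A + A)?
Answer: 115/53081 ≈ 0.0021665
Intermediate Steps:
F(A) = (17 + A)/(2*A) (F(A) = (17 + A)/((2*A)) = (17 + A)*(1/(2*A)) = (17 + A)/(2*A))
w(B, t) = 9 + B
h(m) = -m + (17 + m)/(2*m) (h(m) = (17 + m)/(2*m) - m = -m + (17 + m)/(2*m))
g(l) = l**2
1/(g(w(15, -8)) + h(115)) = 1/((9 + 15)**2 + (1/2 - 1*115 + (17/2)/115)) = 1/(24**2 + (1/2 - 115 + (17/2)*(1/115))) = 1/(576 + (1/2 - 115 + 17/230)) = 1/(576 - 13159/115) = 1/(53081/115) = 115/53081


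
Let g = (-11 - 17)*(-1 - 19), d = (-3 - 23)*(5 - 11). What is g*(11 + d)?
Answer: 93520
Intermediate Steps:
d = 156 (d = -26*(-6) = 156)
g = 560 (g = -28*(-20) = 560)
g*(11 + d) = 560*(11 + 156) = 560*167 = 93520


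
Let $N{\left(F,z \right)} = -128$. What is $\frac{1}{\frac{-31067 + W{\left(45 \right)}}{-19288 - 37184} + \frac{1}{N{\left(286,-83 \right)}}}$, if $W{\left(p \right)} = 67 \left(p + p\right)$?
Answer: $\frac{903552}{393533} \approx 2.296$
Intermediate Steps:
$W{\left(p \right)} = 134 p$ ($W{\left(p \right)} = 67 \cdot 2 p = 134 p$)
$\frac{1}{\frac{-31067 + W{\left(45 \right)}}{-19288 - 37184} + \frac{1}{N{\left(286,-83 \right)}}} = \frac{1}{\frac{-31067 + 134 \cdot 45}{-19288 - 37184} + \frac{1}{-128}} = \frac{1}{\frac{-31067 + 6030}{-56472} - \frac{1}{128}} = \frac{1}{\left(-25037\right) \left(- \frac{1}{56472}\right) - \frac{1}{128}} = \frac{1}{\frac{25037}{56472} - \frac{1}{128}} = \frac{1}{\frac{393533}{903552}} = \frac{903552}{393533}$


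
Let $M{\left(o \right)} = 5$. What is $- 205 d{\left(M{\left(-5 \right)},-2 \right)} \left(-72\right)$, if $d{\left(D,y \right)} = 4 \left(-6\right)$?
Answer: $-354240$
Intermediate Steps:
$d{\left(D,y \right)} = -24$
$- 205 d{\left(M{\left(-5 \right)},-2 \right)} \left(-72\right) = \left(-205\right) \left(-24\right) \left(-72\right) = 4920 \left(-72\right) = -354240$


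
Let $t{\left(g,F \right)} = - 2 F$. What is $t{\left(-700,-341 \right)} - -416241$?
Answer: $416923$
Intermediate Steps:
$t{\left(-700,-341 \right)} - -416241 = \left(-2\right) \left(-341\right) - -416241 = 682 + 416241 = 416923$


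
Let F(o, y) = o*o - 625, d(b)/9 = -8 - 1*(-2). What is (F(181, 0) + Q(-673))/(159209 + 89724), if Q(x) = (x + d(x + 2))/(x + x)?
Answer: 43255783/335063818 ≈ 0.12910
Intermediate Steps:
d(b) = -54 (d(b) = 9*(-8 - 1*(-2)) = 9*(-8 + 2) = 9*(-6) = -54)
Q(x) = (-54 + x)/(2*x) (Q(x) = (x - 54)/(x + x) = (-54 + x)/((2*x)) = (-54 + x)*(1/(2*x)) = (-54 + x)/(2*x))
F(o, y) = -625 + o² (F(o, y) = o² - 625 = -625 + o²)
(F(181, 0) + Q(-673))/(159209 + 89724) = ((-625 + 181²) + (½)*(-54 - 673)/(-673))/(159209 + 89724) = ((-625 + 32761) + (½)*(-1/673)*(-727))/248933 = (32136 + 727/1346)*(1/248933) = (43255783/1346)*(1/248933) = 43255783/335063818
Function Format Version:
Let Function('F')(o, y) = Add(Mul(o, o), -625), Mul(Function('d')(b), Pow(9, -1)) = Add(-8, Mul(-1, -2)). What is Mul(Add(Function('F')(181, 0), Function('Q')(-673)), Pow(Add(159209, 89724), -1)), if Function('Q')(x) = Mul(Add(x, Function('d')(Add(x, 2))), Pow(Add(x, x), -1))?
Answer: Rational(43255783, 335063818) ≈ 0.12910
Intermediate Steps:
Function('d')(b) = -54 (Function('d')(b) = Mul(9, Add(-8, Mul(-1, -2))) = Mul(9, Add(-8, 2)) = Mul(9, -6) = -54)
Function('Q')(x) = Mul(Rational(1, 2), Pow(x, -1), Add(-54, x)) (Function('Q')(x) = Mul(Add(x, -54), Pow(Add(x, x), -1)) = Mul(Add(-54, x), Pow(Mul(2, x), -1)) = Mul(Add(-54, x), Mul(Rational(1, 2), Pow(x, -1))) = Mul(Rational(1, 2), Pow(x, -1), Add(-54, x)))
Function('F')(o, y) = Add(-625, Pow(o, 2)) (Function('F')(o, y) = Add(Pow(o, 2), -625) = Add(-625, Pow(o, 2)))
Mul(Add(Function('F')(181, 0), Function('Q')(-673)), Pow(Add(159209, 89724), -1)) = Mul(Add(Add(-625, Pow(181, 2)), Mul(Rational(1, 2), Pow(-673, -1), Add(-54, -673))), Pow(Add(159209, 89724), -1)) = Mul(Add(Add(-625, 32761), Mul(Rational(1, 2), Rational(-1, 673), -727)), Pow(248933, -1)) = Mul(Add(32136, Rational(727, 1346)), Rational(1, 248933)) = Mul(Rational(43255783, 1346), Rational(1, 248933)) = Rational(43255783, 335063818)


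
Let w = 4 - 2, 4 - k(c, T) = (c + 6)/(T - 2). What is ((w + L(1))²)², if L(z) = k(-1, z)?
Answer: 14641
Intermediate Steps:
k(c, T) = 4 - (6 + c)/(-2 + T) (k(c, T) = 4 - (c + 6)/(T - 2) = 4 - (6 + c)/(-2 + T))
L(z) = (-13 + 4*z)/(-2 + z) (L(z) = (-14 - 1*(-1) + 4*z)/(-2 + z) = (-14 + 1 + 4*z)/(-2 + z) = (-13 + 4*z)/(-2 + z))
w = 2
((w + L(1))²)² = ((2 + (-13 + 4*1)/(-2 + 1))²)² = ((2 + (-13 + 4)/(-1))²)² = ((2 - 1*(-9))²)² = ((2 + 9)²)² = (11²)² = 121² = 14641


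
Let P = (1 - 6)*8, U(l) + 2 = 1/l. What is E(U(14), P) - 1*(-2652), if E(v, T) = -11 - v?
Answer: 37001/14 ≈ 2642.9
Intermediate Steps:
U(l) = -2 + 1/l
P = -40 (P = -5*8 = -40)
E(U(14), P) - 1*(-2652) = (-11 - (-2 + 1/14)) - 1*(-2652) = (-11 - (-2 + 1/14)) + 2652 = (-11 - 1*(-27/14)) + 2652 = (-11 + 27/14) + 2652 = -127/14 + 2652 = 37001/14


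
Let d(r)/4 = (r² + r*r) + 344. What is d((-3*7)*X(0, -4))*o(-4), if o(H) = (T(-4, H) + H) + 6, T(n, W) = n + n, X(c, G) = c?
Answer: -8256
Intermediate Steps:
T(n, W) = 2*n
d(r) = 1376 + 8*r² (d(r) = 4*((r² + r*r) + 344) = 4*((r² + r²) + 344) = 4*(2*r² + 344) = 4*(344 + 2*r²) = 1376 + 8*r²)
o(H) = -2 + H (o(H) = (2*(-4) + H) + 6 = (-8 + H) + 6 = -2 + H)
d((-3*7)*X(0, -4))*o(-4) = (1376 + 8*(-3*7*0)²)*(-2 - 4) = (1376 + 8*(-21*0)²)*(-6) = (1376 + 8*0²)*(-6) = (1376 + 8*0)*(-6) = (1376 + 0)*(-6) = 1376*(-6) = -8256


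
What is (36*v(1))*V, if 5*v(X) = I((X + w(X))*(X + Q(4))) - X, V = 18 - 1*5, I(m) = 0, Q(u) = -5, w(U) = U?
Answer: -468/5 ≈ -93.600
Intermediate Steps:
V = 13 (V = 18 - 5 = 13)
v(X) = -X/5 (v(X) = (0 - X)/5 = (-X)/5 = -X/5)
(36*v(1))*V = (36*(-1/5*1))*13 = (36*(-1/5))*13 = -36/5*13 = -468/5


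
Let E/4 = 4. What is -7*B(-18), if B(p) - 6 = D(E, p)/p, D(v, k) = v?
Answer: -322/9 ≈ -35.778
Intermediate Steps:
E = 16 (E = 4*4 = 16)
B(p) = 6 + 16/p
-7*B(-18) = -7*(6 + 16/(-18)) = -7*(6 + 16*(-1/18)) = -7*(6 - 8/9) = -7*46/9 = -322/9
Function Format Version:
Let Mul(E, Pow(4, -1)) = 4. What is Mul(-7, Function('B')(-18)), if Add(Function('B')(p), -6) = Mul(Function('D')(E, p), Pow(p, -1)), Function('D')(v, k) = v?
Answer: Rational(-322, 9) ≈ -35.778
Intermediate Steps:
E = 16 (E = Mul(4, 4) = 16)
Function('B')(p) = Add(6, Mul(16, Pow(p, -1)))
Mul(-7, Function('B')(-18)) = Mul(-7, Add(6, Mul(16, Pow(-18, -1)))) = Mul(-7, Add(6, Mul(16, Rational(-1, 18)))) = Mul(-7, Add(6, Rational(-8, 9))) = Mul(-7, Rational(46, 9)) = Rational(-322, 9)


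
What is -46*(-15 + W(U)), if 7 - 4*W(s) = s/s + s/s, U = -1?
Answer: 1265/2 ≈ 632.50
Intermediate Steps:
W(s) = 5/4 (W(s) = 7/4 - (s/s + s/s)/4 = 7/4 - (1 + 1)/4 = 7/4 - 1/4*2 = 7/4 - 1/2 = 5/4)
-46*(-15 + W(U)) = -46*(-15 + 5/4) = -46*(-55/4) = 1265/2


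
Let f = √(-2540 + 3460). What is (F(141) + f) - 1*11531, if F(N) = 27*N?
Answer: -7724 + 2*√230 ≈ -7693.7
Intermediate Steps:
f = 2*√230 (f = √920 = 2*√230 ≈ 30.332)
(F(141) + f) - 1*11531 = (27*141 + 2*√230) - 1*11531 = (3807 + 2*√230) - 11531 = -7724 + 2*√230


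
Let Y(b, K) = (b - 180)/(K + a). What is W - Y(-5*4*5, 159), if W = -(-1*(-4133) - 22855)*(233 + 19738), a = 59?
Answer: 40754779898/109 ≈ 3.7390e+8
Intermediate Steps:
Y(b, K) = (-180 + b)/(59 + K) (Y(b, K) = (b - 180)/(K + 59) = (-180 + b)/(59 + K))
W = 373897062 (W = -(4133 - 22855)*19971 = -(-18722)*19971 = -1*(-373897062) = 373897062)
W - Y(-5*4*5, 159) = 373897062 - (-180 - 5*4*5)/(59 + 159) = 373897062 - (-180 - 20*5)/218 = 373897062 - (-180 - 100)/218 = 373897062 - (-280)/218 = 373897062 - 1*(-140/109) = 373897062 + 140/109 = 40754779898/109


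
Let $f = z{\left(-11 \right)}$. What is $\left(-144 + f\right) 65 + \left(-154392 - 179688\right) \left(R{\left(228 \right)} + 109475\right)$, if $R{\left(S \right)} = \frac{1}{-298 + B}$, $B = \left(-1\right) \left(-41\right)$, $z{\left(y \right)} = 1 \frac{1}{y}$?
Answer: $- \frac{103393047218545}{2827} \approx -3.6573 \cdot 10^{10}$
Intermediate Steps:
$z{\left(y \right)} = \frac{1}{y}$
$f = - \frac{1}{11}$ ($f = \frac{1}{-11} = - \frac{1}{11} \approx -0.090909$)
$B = 41$
$R{\left(S \right)} = - \frac{1}{257}$ ($R{\left(S \right)} = \frac{1}{-298 + 41} = \frac{1}{-257} = - \frac{1}{257}$)
$\left(-144 + f\right) 65 + \left(-154392 - 179688\right) \left(R{\left(228 \right)} + 109475\right) = \left(-144 - \frac{1}{11}\right) 65 + \left(-154392 - 179688\right) \left(- \frac{1}{257} + 109475\right) = \left(- \frac{1585}{11}\right) 65 - \frac{9399365521920}{257} = - \frac{103025}{11} - \frac{9399365521920}{257} = - \frac{103393047218545}{2827}$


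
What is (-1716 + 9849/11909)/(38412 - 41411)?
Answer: 20425995/35715091 ≈ 0.57191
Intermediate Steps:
(-1716 + 9849/11909)/(38412 - 41411) = (-1716 + 9849*(1/11909))/(-2999) = (-1716 + 9849/11909)*(-1/2999) = -20425995/11909*(-1/2999) = 20425995/35715091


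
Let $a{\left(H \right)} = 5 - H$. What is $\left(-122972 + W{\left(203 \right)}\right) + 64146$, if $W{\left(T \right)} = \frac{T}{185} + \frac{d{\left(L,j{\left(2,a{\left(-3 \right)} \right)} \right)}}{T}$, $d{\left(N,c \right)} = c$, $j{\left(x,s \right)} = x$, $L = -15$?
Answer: $- \frac{2209168851}{37555} \approx -58825.0$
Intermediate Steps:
$W{\left(T \right)} = \frac{2}{T} + \frac{T}{185}$ ($W{\left(T \right)} = \frac{T}{185} + \frac{2}{T} = \frac{2}{T} + \frac{T}{185}$)
$\left(-122972 + W{\left(203 \right)}\right) + 64146 = \left(-122972 + \left(\frac{2}{203} + \frac{1}{185} \cdot 203\right)\right) + 64146 = \left(-122972 + \left(2 \cdot \frac{1}{203} + \frac{203}{185}\right)\right) + 64146 = \left(-122972 + \left(\frac{2}{203} + \frac{203}{185}\right)\right) + 64146 = \left(-122972 + \frac{41579}{37555}\right) + 64146 = - \frac{4618171881}{37555} + 64146 = - \frac{2209168851}{37555}$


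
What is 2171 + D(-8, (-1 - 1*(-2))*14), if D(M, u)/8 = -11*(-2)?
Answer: 2347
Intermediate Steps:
D(M, u) = 176 (D(M, u) = 8*(-11*(-2)) = 8*22 = 176)
2171 + D(-8, (-1 - 1*(-2))*14) = 2171 + 176 = 2347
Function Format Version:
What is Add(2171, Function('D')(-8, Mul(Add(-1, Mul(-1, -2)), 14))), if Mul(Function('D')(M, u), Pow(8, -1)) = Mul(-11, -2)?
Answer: 2347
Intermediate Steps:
Function('D')(M, u) = 176 (Function('D')(M, u) = Mul(8, Mul(-11, -2)) = Mul(8, 22) = 176)
Add(2171, Function('D')(-8, Mul(Add(-1, Mul(-1, -2)), 14))) = Add(2171, 176) = 2347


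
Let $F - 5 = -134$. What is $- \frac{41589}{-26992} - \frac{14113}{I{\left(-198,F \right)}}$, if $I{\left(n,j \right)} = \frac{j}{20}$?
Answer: $\frac{7624126901}{3481968} \approx 2189.6$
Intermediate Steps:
$F = -129$ ($F = 5 - 134 = -129$)
$I{\left(n,j \right)} = \frac{j}{20}$ ($I{\left(n,j \right)} = j \frac{1}{20} = \frac{j}{20}$)
$- \frac{41589}{-26992} - \frac{14113}{I{\left(-198,F \right)}} = - \frac{41589}{-26992} - \frac{14113}{\frac{1}{20} \left(-129\right)} = \left(-41589\right) \left(- \frac{1}{26992}\right) - \frac{14113}{- \frac{129}{20}} = \frac{41589}{26992} - - \frac{282260}{129} = \frac{41589}{26992} + \frac{282260}{129} = \frac{7624126901}{3481968}$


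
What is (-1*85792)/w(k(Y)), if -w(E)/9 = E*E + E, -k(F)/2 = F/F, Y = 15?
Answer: 42896/9 ≈ 4766.2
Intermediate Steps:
k(F) = -2 (k(F) = -2*F/F = -2*1 = -2)
w(E) = -9*E - 9*E**2 (w(E) = -9*(E*E + E) = -9*(E**2 + E) = -9*(E + E**2) = -9*E - 9*E**2)
(-1*85792)/w(k(Y)) = (-1*85792)/((-9*(-2)*(1 - 2))) = -85792/((-9*(-2)*(-1))) = -85792/(-18) = -85792*(-1/18) = 42896/9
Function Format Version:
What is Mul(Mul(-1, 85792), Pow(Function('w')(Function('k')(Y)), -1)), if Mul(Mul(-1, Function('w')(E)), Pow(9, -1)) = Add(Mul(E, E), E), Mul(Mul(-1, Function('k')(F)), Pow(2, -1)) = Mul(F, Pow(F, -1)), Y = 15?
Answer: Rational(42896, 9) ≈ 4766.2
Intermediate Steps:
Function('k')(F) = -2 (Function('k')(F) = Mul(-2, Mul(F, Pow(F, -1))) = Mul(-2, 1) = -2)
Function('w')(E) = Add(Mul(-9, E), Mul(-9, Pow(E, 2))) (Function('w')(E) = Mul(-9, Add(Mul(E, E), E)) = Mul(-9, Add(Pow(E, 2), E)) = Mul(-9, Add(E, Pow(E, 2))) = Add(Mul(-9, E), Mul(-9, Pow(E, 2))))
Mul(Mul(-1, 85792), Pow(Function('w')(Function('k')(Y)), -1)) = Mul(Mul(-1, 85792), Pow(Mul(-9, -2, Add(1, -2)), -1)) = Mul(-85792, Pow(Mul(-9, -2, -1), -1)) = Mul(-85792, Pow(-18, -1)) = Mul(-85792, Rational(-1, 18)) = Rational(42896, 9)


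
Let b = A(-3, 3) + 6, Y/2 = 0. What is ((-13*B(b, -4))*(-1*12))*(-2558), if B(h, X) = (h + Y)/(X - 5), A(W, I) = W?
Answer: 133016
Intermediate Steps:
Y = 0 (Y = 2*0 = 0)
b = 3 (b = -3 + 6 = 3)
B(h, X) = h/(-5 + X) (B(h, X) = (h + 0)/(X - 5) = h/(-5 + X))
((-13*B(b, -4))*(-1*12))*(-2558) = ((-39/(-5 - 4))*(-1*12))*(-2558) = (-39/(-9)*(-12))*(-2558) = (-39*(-1)/9*(-12))*(-2558) = (-13*(-⅓)*(-12))*(-2558) = ((13/3)*(-12))*(-2558) = -52*(-2558) = 133016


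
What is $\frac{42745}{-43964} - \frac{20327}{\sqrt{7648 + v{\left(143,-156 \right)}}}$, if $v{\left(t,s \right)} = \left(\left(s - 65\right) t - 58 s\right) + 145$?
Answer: $- \frac{42745}{43964} + \frac{20327 i \sqrt{122}}{1342} \approx -0.97227 + 167.3 i$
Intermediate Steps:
$v{\left(t,s \right)} = 145 - 58 s + t \left(-65 + s\right)$ ($v{\left(t,s \right)} = \left(\left(s - 65\right) t - 58 s\right) + 145 = \left(\left(-65 + s\right) t - 58 s\right) + 145 = \left(t \left(-65 + s\right) - 58 s\right) + 145 = \left(- 58 s + t \left(-65 + s\right)\right) + 145 = 145 - 58 s + t \left(-65 + s\right)$)
$\frac{42745}{-43964} - \frac{20327}{\sqrt{7648 + v{\left(143,-156 \right)}}} = \frac{42745}{-43964} - \frac{20327}{\sqrt{7648 - 22410}} = 42745 \left(- \frac{1}{43964}\right) - \frac{20327}{\sqrt{7648 + \left(145 - 9295 + 9048 - 22308\right)}} = - \frac{42745}{43964} - \frac{20327}{\sqrt{7648 - 22410}} = - \frac{42745}{43964} - \frac{20327}{\sqrt{-14762}} = - \frac{42745}{43964} - \frac{20327}{11 i \sqrt{122}} = - \frac{42745}{43964} - 20327 \left(- \frac{i \sqrt{122}}{1342}\right) = - \frac{42745}{43964} + \frac{20327 i \sqrt{122}}{1342}$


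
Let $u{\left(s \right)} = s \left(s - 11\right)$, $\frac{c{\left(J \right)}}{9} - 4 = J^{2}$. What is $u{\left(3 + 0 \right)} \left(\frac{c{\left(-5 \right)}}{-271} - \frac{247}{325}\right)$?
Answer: $\frac{280176}{6775} \approx 41.354$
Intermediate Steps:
$c{\left(J \right)} = 36 + 9 J^{2}$
$u{\left(s \right)} = s \left(-11 + s\right)$
$u{\left(3 + 0 \right)} \left(\frac{c{\left(-5 \right)}}{-271} - \frac{247}{325}\right) = \left(3 + 0\right) \left(-11 + \left(3 + 0\right)\right) \left(\frac{36 + 9 \left(-5\right)^{2}}{-271} - \frac{247}{325}\right) = 3 \left(-11 + 3\right) \left(\left(36 + 9 \cdot 25\right) \left(- \frac{1}{271}\right) - \frac{19}{25}\right) = 3 \left(-8\right) \left(\left(36 + 225\right) \left(- \frac{1}{271}\right) - \frac{19}{25}\right) = - 24 \left(261 \left(- \frac{1}{271}\right) - \frac{19}{25}\right) = - 24 \left(- \frac{261}{271} - \frac{19}{25}\right) = \left(-24\right) \left(- \frac{11674}{6775}\right) = \frac{280176}{6775}$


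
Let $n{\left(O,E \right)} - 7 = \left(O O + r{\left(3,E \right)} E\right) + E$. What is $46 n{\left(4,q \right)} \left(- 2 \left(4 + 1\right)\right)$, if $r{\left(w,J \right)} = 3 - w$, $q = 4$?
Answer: $-12420$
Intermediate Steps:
$n{\left(O,E \right)} = 7 + E + O^{2}$ ($n{\left(O,E \right)} = 7 + \left(\left(O O + \left(3 - 3\right) E\right) + E\right) = 7 + \left(\left(O^{2} + \left(3 - 3\right) E\right) + E\right) = 7 + \left(\left(O^{2} + 0 E\right) + E\right) = 7 + \left(\left(O^{2} + 0\right) + E\right) = 7 + \left(O^{2} + E\right) = 7 + \left(E + O^{2}\right) = 7 + E + O^{2}$)
$46 n{\left(4,q \right)} \left(- 2 \left(4 + 1\right)\right) = 46 \left(7 + 4 + 4^{2}\right) \left(- 2 \left(4 + 1\right)\right) = 46 \left(7 + 4 + 16\right) \left(\left(-2\right) 5\right) = 46 \cdot 27 \left(-10\right) = 1242 \left(-10\right) = -12420$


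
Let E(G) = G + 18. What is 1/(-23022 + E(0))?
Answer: -1/23004 ≈ -4.3471e-5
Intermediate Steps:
E(G) = 18 + G
1/(-23022 + E(0)) = 1/(-23022 + (18 + 0)) = 1/(-23022 + 18) = 1/(-23004) = -1/23004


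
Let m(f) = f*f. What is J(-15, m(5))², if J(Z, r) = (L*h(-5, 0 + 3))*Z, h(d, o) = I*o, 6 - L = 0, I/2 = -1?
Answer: 291600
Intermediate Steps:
I = -2 (I = 2*(-1) = -2)
L = 6 (L = 6 - 1*0 = 6 + 0 = 6)
h(d, o) = -2*o
m(f) = f²
J(Z, r) = -36*Z (J(Z, r) = (6*(-2*(0 + 3)))*Z = (6*(-2*3))*Z = (6*(-6))*Z = -36*Z)
J(-15, m(5))² = (-36*(-15))² = 540² = 291600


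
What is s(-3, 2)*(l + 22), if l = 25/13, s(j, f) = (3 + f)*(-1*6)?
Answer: -9330/13 ≈ -717.69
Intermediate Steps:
s(j, f) = -18 - 6*f (s(j, f) = (3 + f)*(-6) = -18 - 6*f)
l = 25/13 (l = 25*(1/13) = 25/13 ≈ 1.9231)
s(-3, 2)*(l + 22) = (-18 - 6*2)*(25/13 + 22) = (-18 - 12)*(311/13) = -30*311/13 = -9330/13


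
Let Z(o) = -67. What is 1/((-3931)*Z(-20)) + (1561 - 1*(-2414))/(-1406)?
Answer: -1046922169/370308062 ≈ -2.8272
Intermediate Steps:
1/((-3931)*Z(-20)) + (1561 - 1*(-2414))/(-1406) = 1/(-3931*(-67)) + (1561 - 1*(-2414))/(-1406) = -1/3931*(-1/67) + (1561 + 2414)*(-1/1406) = 1/263377 + 3975*(-1/1406) = 1/263377 - 3975/1406 = -1046922169/370308062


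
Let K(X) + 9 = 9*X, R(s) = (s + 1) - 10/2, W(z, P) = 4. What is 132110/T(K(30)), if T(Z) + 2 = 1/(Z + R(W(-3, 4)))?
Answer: -34480710/521 ≈ -66182.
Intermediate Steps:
R(s) = -4 + s (R(s) = (1 + s) - 10*½ = (1 + s) - 5 = -4 + s)
K(X) = -9 + 9*X
T(Z) = -2 + 1/Z (T(Z) = -2 + 1/(Z + (-4 + 4)) = -2 + 1/(Z + 0) = -2 + 1/Z)
132110/T(K(30)) = 132110/(-2 + 1/(-9 + 9*30)) = 132110/(-2 + 1/(-9 + 270)) = 132110/(-2 + 1/261) = 132110/(-521/261) = 132110*(-261/521) = -34480710/521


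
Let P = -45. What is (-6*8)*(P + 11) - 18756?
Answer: -17124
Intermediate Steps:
(-6*8)*(P + 11) - 18756 = (-6*8)*(-45 + 11) - 18756 = -48*(-34) - 18756 = 1632 - 18756 = -17124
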